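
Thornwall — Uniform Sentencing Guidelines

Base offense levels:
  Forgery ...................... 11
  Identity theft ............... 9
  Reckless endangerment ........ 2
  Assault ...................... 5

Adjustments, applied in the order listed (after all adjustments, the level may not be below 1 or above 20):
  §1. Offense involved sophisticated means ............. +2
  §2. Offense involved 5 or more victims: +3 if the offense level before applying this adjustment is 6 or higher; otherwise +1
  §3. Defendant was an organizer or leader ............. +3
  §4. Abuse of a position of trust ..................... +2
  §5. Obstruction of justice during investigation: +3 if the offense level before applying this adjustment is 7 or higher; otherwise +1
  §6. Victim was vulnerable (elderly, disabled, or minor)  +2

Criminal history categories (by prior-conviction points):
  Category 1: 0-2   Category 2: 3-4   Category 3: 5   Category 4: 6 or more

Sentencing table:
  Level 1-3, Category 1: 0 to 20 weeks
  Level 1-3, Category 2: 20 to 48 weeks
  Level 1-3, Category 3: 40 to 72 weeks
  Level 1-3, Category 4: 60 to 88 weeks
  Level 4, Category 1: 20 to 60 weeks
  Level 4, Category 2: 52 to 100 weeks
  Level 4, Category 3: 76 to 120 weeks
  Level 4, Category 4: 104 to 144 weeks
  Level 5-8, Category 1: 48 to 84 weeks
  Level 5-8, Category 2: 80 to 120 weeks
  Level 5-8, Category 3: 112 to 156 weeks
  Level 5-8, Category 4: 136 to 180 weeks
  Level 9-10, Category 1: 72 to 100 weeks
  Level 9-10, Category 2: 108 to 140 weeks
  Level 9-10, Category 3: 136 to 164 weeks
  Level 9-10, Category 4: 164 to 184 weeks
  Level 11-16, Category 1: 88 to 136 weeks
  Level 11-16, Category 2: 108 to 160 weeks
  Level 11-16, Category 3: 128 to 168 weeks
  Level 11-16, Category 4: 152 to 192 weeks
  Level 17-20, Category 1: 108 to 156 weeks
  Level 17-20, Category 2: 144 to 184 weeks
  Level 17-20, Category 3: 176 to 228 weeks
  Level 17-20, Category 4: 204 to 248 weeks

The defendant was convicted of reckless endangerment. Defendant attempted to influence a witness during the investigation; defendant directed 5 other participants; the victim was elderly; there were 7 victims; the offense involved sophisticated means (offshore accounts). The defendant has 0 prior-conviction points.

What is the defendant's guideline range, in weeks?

88-136 weeks

Base offense level for reckless endangerment: 2.
§1 applies: 2 + 2 = 4.
§2 applies (level before this adjustment is 4 < 6, so +1): 4 + 1 = 5.
§3 applies: 5 + 3 = 8.
§4 does not apply.
§5 applies (level before this adjustment is 8 ≥ 7, so +3): 8 + 3 = 11.
§6 applies: 11 + 2 = 13.
Final offense level: 13.
Criminal history: 0 prior points → Category 1 (0-2).
Level 13 falls in the 11-16 band.
Grid: Level 11-16 × Category 1 = 88-136 weeks.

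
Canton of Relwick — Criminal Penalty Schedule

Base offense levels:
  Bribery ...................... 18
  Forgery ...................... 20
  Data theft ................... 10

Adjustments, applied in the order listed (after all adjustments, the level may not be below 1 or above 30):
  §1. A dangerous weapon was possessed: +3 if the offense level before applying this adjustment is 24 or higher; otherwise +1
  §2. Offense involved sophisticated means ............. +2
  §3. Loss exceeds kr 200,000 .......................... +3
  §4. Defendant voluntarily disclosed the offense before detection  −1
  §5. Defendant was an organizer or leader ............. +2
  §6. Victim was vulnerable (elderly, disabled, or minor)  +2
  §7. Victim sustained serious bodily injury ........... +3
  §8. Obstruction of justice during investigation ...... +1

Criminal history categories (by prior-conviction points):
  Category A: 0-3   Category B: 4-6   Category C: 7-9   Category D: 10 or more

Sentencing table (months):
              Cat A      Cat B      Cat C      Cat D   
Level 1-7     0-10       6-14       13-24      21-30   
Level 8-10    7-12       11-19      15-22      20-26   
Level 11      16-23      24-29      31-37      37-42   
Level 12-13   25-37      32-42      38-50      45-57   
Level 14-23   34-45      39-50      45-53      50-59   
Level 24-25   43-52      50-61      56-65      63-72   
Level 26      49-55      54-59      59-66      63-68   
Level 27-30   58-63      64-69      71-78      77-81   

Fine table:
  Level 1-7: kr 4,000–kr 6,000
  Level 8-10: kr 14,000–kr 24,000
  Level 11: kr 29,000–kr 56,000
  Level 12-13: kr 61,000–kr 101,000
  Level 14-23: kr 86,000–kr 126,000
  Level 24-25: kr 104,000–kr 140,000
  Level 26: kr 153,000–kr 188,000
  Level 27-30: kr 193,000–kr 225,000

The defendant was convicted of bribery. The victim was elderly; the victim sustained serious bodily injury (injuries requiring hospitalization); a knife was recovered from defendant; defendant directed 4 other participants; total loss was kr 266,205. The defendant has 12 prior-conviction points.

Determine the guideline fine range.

Base offense level for bribery: 18.
§1 applies (level before this adjustment is 18 < 24, so +1): 18 + 1 = 19.
§2 does not apply.
§3 applies: 19 + 3 = 22.
§4 does not apply.
§5 applies: 22 + 2 = 24.
§6 applies: 24 + 2 = 26.
§7 applies: 26 + 3 = 29.
Final offense level: 29.
Level 29 falls in the 27-30 band.
Fine table: Level 27-30 → kr 193,000–kr 225,000.

kr 193,000–kr 225,000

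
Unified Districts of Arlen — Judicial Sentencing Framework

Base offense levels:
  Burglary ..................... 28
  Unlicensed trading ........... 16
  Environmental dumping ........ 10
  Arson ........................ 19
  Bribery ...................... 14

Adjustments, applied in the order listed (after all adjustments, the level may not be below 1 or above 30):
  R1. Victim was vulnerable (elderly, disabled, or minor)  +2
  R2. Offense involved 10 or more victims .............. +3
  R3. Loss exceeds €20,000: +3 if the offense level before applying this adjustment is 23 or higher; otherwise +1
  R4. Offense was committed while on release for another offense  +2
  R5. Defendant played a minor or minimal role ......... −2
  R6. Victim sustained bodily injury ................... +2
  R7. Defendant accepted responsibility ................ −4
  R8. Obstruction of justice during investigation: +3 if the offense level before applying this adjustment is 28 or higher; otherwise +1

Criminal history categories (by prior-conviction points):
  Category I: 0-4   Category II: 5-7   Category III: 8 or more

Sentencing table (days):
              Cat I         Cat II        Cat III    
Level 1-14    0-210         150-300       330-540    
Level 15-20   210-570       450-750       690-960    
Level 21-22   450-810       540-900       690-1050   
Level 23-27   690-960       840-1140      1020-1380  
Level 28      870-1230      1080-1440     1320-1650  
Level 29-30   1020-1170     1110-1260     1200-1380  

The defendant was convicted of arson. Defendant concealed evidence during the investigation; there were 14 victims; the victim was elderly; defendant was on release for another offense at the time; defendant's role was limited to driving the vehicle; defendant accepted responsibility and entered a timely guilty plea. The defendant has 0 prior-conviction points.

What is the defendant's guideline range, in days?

450-810 days

Base offense level for arson: 19.
R1 applies: 19 + 2 = 21.
R2 applies: 21 + 3 = 24.
R4 applies: 24 + 2 = 26.
R5 applies: 26 − 2 = 24.
R6 does not apply.
R7 applies: 24 − 4 = 20.
R8 applies (level before this adjustment is 20 < 28, so +1): 20 + 1 = 21.
Final offense level: 21.
Criminal history: 0 prior points → Category I (0-4).
Level 21 falls in the 21-22 band.
Grid: Level 21-22 × Category I = 450-810 days.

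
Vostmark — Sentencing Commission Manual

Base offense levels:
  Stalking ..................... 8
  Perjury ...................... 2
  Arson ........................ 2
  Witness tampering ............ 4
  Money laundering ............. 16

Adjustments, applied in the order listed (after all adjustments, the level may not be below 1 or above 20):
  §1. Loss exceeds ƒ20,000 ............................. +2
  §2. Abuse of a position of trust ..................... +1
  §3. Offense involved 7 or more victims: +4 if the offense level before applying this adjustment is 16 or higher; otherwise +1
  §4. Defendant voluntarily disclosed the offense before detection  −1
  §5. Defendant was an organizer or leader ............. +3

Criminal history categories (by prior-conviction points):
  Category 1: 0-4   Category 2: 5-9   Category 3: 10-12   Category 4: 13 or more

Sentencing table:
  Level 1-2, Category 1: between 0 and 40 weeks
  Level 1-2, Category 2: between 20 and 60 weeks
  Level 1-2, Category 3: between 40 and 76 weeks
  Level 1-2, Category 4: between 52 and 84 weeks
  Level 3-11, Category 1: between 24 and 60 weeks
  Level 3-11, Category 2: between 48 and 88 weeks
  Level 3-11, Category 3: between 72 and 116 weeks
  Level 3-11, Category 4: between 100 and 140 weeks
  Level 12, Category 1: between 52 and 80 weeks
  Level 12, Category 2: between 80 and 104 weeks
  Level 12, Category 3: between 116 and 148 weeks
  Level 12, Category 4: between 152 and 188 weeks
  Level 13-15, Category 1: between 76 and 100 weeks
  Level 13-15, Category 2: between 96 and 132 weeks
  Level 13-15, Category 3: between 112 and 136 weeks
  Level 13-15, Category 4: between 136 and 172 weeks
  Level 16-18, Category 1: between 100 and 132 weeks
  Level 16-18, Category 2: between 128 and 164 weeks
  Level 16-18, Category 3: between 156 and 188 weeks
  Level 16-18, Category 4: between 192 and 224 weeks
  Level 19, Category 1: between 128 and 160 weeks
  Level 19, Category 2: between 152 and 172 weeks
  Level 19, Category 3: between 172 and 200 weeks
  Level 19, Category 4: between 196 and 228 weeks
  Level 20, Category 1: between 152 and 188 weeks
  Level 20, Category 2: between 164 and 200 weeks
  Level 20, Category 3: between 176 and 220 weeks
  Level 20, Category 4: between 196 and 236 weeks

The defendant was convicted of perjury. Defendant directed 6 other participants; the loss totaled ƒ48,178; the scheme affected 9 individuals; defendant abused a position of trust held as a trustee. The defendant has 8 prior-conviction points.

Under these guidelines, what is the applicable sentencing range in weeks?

48-88 weeks

Base offense level for perjury: 2.
§1 applies: 2 + 2 = 4.
§2 applies: 4 + 1 = 5.
§3 applies (level before this adjustment is 5 < 16, so +1): 5 + 1 = 6.
§4 does not apply.
§5 applies: 6 + 3 = 9.
Final offense level: 9.
Criminal history: 8 prior points → Category 2 (5-9).
Level 9 falls in the 3-11 band.
Grid: Level 3-11 × Category 2 = 48-88 weeks.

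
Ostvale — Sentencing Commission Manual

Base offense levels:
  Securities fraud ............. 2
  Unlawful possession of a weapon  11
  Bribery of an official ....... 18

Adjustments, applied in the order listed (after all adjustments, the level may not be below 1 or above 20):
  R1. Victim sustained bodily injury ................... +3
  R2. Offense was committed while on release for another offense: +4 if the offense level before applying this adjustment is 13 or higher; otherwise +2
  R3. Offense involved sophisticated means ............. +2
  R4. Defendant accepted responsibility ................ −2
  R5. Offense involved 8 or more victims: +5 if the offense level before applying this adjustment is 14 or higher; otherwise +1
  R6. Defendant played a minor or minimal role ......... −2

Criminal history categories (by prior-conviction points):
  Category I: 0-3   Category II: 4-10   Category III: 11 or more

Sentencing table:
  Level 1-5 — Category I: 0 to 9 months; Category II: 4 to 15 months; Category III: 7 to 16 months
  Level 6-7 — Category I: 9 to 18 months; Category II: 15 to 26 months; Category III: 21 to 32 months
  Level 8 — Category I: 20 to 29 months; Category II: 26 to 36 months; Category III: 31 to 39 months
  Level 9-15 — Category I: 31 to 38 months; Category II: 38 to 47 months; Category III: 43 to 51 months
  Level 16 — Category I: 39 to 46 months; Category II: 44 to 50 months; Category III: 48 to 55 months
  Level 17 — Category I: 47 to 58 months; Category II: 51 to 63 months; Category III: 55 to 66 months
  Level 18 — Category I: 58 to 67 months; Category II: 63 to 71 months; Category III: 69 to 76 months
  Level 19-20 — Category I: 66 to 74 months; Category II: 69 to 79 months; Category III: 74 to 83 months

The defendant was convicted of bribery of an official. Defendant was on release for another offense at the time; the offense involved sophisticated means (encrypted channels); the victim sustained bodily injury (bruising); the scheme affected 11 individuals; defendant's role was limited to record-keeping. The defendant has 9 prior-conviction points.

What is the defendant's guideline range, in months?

Base offense level for bribery of an official: 18.
R1 applies: 18 + 3 = 21.
R2 applies (level before this adjustment is 21 ≥ 13, so +4): 21 + 4 = 25.
R3 applies: 25 + 2 = 27.
R4 does not apply.
R5 applies (level before this adjustment is 27 ≥ 14, so +5): 27 + 5 = 32.
R6 applies: 32 − 2 = 30.
Level 30 exceeds the maximum of 20; capped at 20.
Final offense level: 20.
Criminal history: 9 prior points → Category II (4-10).
Level 20 falls in the 19-20 band.
Grid: Level 19-20 × Category II = 69-79 months.

69-79 months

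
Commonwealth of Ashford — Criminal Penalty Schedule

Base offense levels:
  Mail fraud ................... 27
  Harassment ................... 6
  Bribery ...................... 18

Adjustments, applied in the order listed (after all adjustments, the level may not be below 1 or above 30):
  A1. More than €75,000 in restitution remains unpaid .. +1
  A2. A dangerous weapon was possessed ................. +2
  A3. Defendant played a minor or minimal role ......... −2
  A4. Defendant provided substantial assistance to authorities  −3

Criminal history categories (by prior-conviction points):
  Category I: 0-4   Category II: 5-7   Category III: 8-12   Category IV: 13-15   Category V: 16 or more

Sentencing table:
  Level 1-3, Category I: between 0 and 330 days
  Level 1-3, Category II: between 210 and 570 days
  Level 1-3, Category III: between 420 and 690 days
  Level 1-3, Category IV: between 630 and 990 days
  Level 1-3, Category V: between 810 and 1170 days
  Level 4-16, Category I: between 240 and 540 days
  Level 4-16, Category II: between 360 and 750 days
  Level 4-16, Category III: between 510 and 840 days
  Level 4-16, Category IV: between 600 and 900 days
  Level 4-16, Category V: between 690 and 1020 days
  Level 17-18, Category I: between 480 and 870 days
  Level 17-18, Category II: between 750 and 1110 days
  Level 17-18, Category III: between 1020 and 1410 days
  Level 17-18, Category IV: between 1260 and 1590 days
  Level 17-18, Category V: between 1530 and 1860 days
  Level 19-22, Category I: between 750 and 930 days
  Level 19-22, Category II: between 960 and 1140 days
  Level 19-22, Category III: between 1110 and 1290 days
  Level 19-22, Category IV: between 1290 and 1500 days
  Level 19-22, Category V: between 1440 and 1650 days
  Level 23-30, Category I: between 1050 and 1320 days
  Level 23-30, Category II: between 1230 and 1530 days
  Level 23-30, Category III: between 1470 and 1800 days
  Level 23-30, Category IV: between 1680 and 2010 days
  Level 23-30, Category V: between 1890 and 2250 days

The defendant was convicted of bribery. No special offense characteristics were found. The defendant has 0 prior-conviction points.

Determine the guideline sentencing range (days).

480-870 days

Base offense level for bribery: 18.
Final offense level: 18.
Criminal history: 0 prior points → Category I (0-4).
Level 18 falls in the 17-18 band.
Grid: Level 17-18 × Category I = 480-870 days.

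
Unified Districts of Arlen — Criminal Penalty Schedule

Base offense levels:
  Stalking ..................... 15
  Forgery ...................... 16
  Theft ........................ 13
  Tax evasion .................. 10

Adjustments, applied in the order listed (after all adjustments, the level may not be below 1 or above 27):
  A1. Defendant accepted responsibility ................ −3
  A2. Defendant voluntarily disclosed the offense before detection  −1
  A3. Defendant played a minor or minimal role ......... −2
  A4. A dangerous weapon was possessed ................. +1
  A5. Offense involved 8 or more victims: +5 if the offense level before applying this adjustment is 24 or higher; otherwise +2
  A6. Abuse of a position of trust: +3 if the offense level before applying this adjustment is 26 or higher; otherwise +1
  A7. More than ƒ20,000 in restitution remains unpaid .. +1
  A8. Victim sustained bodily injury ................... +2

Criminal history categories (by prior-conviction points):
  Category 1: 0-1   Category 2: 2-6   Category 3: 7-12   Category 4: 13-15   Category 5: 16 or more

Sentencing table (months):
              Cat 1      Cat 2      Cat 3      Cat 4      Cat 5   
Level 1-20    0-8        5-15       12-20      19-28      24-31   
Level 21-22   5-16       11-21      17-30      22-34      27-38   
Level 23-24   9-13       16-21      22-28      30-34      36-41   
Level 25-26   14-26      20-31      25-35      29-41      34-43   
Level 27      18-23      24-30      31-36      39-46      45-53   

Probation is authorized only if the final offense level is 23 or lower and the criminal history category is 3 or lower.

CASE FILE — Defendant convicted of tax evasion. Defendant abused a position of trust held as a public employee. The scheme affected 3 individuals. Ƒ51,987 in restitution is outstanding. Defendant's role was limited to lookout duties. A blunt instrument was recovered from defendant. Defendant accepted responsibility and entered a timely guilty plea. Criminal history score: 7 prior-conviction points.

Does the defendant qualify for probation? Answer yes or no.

Yes

Base offense level for tax evasion: 10.
A1 applies: 10 − 3 = 7.
A3 applies: 7 − 2 = 5.
A4 applies: 5 + 1 = 6.
A6 applies (level before this adjustment is 6 < 26, so +1): 6 + 1 = 7.
A7 applies: 7 + 1 = 8.
Final offense level: 8.
Criminal history: 7 prior points → Category 3 (7-12).
Level 8 falls in the 1-20 band.
Grid: Level 1-20 × Category 3 = 12-20 months.
Probation check: level 8 ≤ 23 and category 3 ≤ 3 → eligible.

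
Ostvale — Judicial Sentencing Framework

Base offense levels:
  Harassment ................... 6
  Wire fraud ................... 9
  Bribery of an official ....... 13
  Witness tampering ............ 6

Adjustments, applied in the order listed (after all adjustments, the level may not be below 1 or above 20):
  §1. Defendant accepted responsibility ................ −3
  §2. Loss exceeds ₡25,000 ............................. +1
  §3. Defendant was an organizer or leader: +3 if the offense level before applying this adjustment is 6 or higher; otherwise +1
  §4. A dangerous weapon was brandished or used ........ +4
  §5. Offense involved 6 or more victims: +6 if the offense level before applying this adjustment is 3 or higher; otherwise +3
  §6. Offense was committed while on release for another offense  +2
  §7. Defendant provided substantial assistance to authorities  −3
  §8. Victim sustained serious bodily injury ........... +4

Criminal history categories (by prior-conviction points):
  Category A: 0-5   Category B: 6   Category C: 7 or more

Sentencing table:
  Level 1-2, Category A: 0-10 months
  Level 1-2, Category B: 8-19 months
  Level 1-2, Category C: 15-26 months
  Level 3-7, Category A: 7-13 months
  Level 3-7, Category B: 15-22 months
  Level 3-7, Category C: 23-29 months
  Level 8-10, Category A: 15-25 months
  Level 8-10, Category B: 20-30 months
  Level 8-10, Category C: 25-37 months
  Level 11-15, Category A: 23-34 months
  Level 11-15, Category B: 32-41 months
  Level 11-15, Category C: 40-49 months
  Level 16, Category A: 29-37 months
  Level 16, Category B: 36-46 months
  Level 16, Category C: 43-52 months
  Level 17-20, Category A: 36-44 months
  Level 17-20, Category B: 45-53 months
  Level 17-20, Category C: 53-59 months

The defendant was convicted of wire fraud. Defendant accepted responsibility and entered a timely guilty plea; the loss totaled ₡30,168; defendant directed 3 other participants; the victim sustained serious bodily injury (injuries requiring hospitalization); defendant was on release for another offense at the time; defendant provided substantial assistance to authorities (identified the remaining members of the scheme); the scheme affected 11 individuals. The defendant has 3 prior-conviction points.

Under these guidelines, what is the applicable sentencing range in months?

36-44 months

Base offense level for wire fraud: 9.
§1 applies: 9 − 3 = 6.
§2 applies: 6 + 1 = 7.
§3 applies (level before this adjustment is 7 ≥ 6, so +3): 7 + 3 = 10.
§4 does not apply.
§5 applies (level before this adjustment is 10 ≥ 3, so +6): 10 + 6 = 16.
§6 applies: 16 + 2 = 18.
§7 applies: 18 − 3 = 15.
§8 applies: 15 + 4 = 19.
Final offense level: 19.
Criminal history: 3 prior points → Category A (0-5).
Level 19 falls in the 17-20 band.
Grid: Level 17-20 × Category A = 36-44 months.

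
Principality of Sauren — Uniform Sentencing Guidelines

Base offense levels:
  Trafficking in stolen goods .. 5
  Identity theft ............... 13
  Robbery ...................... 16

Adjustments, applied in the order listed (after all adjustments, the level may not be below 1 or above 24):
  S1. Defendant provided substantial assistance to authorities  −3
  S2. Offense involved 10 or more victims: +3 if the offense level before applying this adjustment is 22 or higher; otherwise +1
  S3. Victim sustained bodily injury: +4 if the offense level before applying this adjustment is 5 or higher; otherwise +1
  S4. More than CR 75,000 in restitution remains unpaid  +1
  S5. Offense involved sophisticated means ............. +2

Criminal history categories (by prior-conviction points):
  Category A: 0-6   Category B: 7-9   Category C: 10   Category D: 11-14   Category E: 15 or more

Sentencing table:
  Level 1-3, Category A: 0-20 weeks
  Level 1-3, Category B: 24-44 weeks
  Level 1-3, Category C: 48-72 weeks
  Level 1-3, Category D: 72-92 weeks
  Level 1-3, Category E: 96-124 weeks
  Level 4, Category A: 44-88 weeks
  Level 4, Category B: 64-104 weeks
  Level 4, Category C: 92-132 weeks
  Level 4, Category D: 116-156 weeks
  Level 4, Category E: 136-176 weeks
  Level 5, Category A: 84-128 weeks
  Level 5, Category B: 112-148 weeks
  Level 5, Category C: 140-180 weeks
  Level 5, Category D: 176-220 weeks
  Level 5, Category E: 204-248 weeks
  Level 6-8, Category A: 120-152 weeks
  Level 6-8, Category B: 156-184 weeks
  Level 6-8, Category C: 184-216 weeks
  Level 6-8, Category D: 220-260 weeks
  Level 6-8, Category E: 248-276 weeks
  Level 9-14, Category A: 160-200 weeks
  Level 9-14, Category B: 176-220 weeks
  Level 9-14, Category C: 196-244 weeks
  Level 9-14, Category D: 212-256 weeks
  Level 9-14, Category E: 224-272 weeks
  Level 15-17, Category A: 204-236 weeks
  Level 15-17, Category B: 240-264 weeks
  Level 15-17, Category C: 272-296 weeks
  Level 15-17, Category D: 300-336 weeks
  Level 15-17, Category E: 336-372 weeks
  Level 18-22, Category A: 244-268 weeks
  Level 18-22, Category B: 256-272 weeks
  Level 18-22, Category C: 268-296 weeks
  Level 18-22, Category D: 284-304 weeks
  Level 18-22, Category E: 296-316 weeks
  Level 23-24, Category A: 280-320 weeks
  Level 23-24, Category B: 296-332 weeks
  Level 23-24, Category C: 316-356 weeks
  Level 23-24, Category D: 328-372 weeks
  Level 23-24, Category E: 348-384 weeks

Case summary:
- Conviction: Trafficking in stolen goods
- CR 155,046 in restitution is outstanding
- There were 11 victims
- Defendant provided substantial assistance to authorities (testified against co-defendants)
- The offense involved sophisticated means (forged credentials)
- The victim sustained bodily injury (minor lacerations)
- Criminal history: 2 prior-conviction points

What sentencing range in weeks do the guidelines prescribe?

Base offense level for trafficking in stolen goods: 5.
S1 applies: 5 − 3 = 2.
S2 applies (level before this adjustment is 2 < 22, so +1): 2 + 1 = 3.
S3 applies (level before this adjustment is 3 < 5, so +1): 3 + 1 = 4.
S4 applies: 4 + 1 = 5.
S5 applies: 5 + 2 = 7.
Final offense level: 7.
Criminal history: 2 prior points → Category A (0-6).
Level 7 falls in the 6-8 band.
Grid: Level 6-8 × Category A = 120-152 weeks.

120-152 weeks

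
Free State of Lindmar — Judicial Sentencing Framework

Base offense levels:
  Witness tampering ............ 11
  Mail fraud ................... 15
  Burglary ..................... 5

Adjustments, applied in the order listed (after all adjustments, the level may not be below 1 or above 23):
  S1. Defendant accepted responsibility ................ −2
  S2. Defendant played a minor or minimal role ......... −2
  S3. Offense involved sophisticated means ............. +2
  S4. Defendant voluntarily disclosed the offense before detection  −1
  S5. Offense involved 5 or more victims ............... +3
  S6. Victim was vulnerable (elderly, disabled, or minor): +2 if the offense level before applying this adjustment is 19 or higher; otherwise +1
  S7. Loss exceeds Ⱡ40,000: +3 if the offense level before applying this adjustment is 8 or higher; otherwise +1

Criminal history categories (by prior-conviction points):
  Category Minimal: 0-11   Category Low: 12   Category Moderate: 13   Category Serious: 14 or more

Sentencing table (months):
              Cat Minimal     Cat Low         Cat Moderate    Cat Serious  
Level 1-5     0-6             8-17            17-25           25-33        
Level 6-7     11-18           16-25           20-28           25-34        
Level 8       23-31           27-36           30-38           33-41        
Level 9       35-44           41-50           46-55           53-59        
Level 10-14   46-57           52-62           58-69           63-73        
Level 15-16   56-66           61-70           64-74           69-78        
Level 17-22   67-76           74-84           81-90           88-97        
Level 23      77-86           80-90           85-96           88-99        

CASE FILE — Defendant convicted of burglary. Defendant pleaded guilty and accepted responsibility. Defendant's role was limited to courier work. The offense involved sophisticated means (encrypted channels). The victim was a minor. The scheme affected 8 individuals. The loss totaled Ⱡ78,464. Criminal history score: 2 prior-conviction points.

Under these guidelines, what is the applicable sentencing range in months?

23-31 months

Base offense level for burglary: 5.
S1 applies: 5 − 2 = 3.
S2 applies: 3 − 2 = 1.
S3 applies: 1 + 2 = 3.
S4 does not apply.
S5 applies: 3 + 3 = 6.
S6 applies (level before this adjustment is 6 < 19, so +1): 6 + 1 = 7.
S7 applies (level before this adjustment is 7 < 8, so +1): 7 + 1 = 8.
Final offense level: 8.
Criminal history: 2 prior points → Category Minimal (0-11).
Level 8 falls in the 8 band.
Grid: Level 8 × Category Minimal = 23-31 months.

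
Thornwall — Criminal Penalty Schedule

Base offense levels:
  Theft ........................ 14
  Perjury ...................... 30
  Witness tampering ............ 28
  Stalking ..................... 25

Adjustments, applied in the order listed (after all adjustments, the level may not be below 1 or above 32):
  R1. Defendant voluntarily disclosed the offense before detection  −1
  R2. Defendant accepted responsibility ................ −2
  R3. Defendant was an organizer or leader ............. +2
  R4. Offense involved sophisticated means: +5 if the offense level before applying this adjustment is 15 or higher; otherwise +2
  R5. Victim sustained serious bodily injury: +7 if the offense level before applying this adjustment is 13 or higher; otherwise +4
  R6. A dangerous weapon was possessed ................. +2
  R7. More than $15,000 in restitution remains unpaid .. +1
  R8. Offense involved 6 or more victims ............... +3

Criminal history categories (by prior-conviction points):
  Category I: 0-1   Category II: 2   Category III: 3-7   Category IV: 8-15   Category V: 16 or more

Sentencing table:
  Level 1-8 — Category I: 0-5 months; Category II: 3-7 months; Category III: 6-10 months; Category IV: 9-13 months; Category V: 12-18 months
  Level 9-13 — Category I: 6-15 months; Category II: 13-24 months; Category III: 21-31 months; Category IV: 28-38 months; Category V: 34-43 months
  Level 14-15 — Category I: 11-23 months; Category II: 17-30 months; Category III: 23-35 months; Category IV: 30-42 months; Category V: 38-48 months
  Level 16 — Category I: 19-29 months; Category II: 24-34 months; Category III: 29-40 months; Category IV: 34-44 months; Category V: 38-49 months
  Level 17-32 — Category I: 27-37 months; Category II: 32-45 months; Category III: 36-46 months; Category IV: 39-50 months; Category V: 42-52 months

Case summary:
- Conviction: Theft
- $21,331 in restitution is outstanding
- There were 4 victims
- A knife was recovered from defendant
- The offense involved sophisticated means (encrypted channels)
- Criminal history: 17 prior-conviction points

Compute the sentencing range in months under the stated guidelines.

Base offense level for theft: 14.
R1 does not apply.
R2 does not apply.
R4 applies (level before this adjustment is 14 < 15, so +2): 14 + 2 = 16.
R6 applies: 16 + 2 = 18.
R7 applies: 18 + 1 = 19.
R8 does not apply.
Final offense level: 19.
Criminal history: 17 prior points → Category V (16+).
Level 19 falls in the 17-32 band.
Grid: Level 17-32 × Category V = 42-52 months.

42-52 months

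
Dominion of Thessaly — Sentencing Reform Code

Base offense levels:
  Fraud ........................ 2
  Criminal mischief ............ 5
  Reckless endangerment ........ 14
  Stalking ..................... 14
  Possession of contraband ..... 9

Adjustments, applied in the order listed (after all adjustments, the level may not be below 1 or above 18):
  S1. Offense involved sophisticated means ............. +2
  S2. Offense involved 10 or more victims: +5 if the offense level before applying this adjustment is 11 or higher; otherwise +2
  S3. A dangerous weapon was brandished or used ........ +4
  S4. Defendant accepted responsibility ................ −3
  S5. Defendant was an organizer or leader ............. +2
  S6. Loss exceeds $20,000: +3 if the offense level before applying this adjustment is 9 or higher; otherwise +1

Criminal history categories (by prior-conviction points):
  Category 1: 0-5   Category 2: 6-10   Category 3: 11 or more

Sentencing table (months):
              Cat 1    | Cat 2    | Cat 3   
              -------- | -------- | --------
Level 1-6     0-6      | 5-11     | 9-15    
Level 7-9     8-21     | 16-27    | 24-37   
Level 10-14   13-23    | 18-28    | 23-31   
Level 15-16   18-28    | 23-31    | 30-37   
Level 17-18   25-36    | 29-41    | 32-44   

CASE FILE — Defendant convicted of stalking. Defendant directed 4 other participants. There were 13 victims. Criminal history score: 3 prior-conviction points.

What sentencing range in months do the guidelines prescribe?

Base offense level for stalking: 14.
S2 applies (level before this adjustment is 14 ≥ 11, so +5): 14 + 5 = 19.
S3 does not apply.
S4 does not apply.
S5 applies: 19 + 2 = 21.
Level 21 exceeds the maximum of 18; capped at 18.
Final offense level: 18.
Criminal history: 3 prior points → Category 1 (0-5).
Level 18 falls in the 17-18 band.
Grid: Level 17-18 × Category 1 = 25-36 months.

25-36 months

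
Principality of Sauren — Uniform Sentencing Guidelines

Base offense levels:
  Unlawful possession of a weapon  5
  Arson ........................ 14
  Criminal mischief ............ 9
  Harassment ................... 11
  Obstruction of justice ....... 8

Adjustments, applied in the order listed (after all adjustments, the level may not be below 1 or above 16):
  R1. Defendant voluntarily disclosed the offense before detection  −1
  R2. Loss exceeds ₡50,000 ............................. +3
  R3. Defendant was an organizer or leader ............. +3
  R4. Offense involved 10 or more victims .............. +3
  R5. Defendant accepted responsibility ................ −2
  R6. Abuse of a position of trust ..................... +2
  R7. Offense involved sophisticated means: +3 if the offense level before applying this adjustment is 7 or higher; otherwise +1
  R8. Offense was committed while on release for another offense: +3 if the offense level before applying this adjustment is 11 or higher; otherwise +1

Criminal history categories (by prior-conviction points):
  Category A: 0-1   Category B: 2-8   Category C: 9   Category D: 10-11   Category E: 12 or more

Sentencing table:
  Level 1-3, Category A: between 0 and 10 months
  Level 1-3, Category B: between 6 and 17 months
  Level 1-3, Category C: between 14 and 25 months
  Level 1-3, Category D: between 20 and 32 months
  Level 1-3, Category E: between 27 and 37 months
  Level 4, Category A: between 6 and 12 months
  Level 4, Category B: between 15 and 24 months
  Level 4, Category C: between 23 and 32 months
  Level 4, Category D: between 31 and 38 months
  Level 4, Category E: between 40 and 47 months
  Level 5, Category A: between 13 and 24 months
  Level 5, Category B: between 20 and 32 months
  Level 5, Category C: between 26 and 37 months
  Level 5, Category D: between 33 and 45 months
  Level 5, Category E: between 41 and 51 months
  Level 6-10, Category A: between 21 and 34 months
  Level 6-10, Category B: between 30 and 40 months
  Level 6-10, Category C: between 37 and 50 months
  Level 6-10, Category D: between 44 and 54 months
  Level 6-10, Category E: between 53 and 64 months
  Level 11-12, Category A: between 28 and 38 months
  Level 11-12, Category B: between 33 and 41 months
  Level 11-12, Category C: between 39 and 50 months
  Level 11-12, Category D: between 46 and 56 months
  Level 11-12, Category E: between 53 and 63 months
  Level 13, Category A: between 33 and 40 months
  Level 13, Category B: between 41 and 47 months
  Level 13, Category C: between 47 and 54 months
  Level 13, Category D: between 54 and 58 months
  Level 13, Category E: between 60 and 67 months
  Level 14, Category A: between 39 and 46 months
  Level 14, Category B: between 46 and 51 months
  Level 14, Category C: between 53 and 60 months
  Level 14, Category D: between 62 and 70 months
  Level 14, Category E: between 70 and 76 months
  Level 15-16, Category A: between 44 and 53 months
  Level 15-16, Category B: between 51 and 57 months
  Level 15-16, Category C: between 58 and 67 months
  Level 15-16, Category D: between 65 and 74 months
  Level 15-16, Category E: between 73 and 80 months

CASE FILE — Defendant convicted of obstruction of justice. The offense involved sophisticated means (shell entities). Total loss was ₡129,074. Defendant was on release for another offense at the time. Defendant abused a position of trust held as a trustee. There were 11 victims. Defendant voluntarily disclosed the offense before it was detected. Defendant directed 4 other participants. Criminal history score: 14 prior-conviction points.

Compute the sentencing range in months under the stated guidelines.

73-80 months

Base offense level for obstruction of justice: 8.
R1 applies: 8 − 1 = 7.
R2 applies: 7 + 3 = 10.
R3 applies: 10 + 3 = 13.
R4 applies: 13 + 3 = 16.
R5 does not apply.
R6 applies: 16 + 2 = 18.
R7 applies (level before this adjustment is 18 ≥ 7, so +3): 18 + 3 = 21.
R8 applies (level before this adjustment is 21 ≥ 11, so +3): 21 + 3 = 24.
Level 24 exceeds the maximum of 16; capped at 16.
Final offense level: 16.
Criminal history: 14 prior points → Category E (12+).
Level 16 falls in the 15-16 band.
Grid: Level 15-16 × Category E = 73-80 months.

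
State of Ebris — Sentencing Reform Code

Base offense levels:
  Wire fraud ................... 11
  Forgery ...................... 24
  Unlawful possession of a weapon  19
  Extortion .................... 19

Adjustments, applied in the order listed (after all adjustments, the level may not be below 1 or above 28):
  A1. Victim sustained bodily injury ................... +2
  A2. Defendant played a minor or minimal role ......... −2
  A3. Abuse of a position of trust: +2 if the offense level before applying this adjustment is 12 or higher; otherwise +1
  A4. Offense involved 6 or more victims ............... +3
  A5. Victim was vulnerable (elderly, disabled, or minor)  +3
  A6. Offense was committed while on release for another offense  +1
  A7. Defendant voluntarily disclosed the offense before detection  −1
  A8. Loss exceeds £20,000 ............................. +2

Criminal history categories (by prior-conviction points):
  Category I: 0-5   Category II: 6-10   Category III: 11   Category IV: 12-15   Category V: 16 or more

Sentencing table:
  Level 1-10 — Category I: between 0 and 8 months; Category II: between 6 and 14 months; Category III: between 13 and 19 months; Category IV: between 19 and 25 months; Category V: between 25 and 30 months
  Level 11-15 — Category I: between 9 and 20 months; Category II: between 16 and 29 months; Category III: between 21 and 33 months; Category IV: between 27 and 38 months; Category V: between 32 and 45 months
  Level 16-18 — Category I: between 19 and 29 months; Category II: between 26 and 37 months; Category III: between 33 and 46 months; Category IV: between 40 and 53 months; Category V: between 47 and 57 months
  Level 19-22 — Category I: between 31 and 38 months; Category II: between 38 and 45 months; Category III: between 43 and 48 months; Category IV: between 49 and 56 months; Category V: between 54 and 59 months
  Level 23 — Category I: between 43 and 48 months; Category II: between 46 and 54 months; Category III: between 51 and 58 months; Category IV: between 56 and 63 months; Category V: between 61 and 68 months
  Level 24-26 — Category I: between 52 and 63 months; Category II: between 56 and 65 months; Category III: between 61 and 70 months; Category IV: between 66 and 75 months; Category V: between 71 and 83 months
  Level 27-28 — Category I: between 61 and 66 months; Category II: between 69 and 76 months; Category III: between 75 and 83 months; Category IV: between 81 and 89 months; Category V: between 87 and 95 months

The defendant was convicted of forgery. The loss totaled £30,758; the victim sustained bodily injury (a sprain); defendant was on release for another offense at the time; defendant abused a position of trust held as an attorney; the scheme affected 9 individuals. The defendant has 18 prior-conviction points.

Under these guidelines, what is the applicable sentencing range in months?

87-95 months

Base offense level for forgery: 24.
A1 applies: 24 + 2 = 26.
A3 applies (level before this adjustment is 26 ≥ 12, so +2): 26 + 2 = 28.
A4 applies: 28 + 3 = 31.
A6 applies: 31 + 1 = 32.
A7 does not apply.
A8 applies: 32 + 2 = 34.
Level 34 exceeds the maximum of 28; capped at 28.
Final offense level: 28.
Criminal history: 18 prior points → Category V (16+).
Level 28 falls in the 27-28 band.
Grid: Level 27-28 × Category V = 87-95 months.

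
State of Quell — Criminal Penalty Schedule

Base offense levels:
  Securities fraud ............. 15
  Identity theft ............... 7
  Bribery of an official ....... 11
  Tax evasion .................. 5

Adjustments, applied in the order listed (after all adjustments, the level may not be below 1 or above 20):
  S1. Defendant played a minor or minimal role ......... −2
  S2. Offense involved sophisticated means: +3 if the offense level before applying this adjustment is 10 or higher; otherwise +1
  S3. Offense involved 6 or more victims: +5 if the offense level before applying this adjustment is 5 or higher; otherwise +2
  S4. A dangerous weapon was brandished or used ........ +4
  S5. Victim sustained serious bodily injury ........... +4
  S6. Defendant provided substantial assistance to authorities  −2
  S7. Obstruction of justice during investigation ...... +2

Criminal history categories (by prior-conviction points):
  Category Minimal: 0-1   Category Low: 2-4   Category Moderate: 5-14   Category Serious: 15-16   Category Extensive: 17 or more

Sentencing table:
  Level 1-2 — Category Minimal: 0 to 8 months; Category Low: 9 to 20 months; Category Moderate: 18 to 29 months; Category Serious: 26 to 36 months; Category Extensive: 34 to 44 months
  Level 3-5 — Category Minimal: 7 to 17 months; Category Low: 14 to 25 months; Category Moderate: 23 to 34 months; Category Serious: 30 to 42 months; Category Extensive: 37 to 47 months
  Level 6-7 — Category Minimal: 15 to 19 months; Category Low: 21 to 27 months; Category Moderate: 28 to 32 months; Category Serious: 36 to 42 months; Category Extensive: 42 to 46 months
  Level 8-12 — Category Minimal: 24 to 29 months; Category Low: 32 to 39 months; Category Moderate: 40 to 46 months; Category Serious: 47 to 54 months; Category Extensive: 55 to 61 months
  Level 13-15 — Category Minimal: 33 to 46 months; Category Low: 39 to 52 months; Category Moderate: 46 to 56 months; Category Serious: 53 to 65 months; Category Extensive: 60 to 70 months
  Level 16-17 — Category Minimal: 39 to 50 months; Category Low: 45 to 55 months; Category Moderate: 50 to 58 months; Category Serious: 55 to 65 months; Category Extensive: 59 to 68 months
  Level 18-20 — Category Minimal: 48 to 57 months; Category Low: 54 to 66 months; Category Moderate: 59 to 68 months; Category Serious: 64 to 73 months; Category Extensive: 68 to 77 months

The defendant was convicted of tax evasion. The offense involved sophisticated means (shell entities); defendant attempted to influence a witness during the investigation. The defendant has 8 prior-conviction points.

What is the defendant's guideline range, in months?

Base offense level for tax evasion: 5.
S2 applies (level before this adjustment is 5 < 10, so +1): 5 + 1 = 6.
S3 does not apply.
S7 applies: 6 + 2 = 8.
Final offense level: 8.
Criminal history: 8 prior points → Category Moderate (5-14).
Level 8 falls in the 8-12 band.
Grid: Level 8-12 × Category Moderate = 40-46 months.

40-46 months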